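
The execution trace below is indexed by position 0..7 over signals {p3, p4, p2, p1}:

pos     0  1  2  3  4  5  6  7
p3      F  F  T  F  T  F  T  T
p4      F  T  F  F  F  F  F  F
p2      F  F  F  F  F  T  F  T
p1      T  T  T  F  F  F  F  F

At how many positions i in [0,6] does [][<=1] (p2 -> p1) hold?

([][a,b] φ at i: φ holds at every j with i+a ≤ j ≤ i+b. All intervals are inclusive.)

4

Evaluate at each i in [0,6]:
  i=0: ✓ (all of [0,1])
  i=1: ✓ (all of [1,2])
  i=2: ✓ (all of [2,3])
  i=3: ✓ (all of [3,4])
  i=4: ✗ (fails at j=5)
  i=5: ✗ (fails at j=5)
  i=6: ✗ (fails at j=7)
Positions where it holds: {0, 1, 2, 3} → 4.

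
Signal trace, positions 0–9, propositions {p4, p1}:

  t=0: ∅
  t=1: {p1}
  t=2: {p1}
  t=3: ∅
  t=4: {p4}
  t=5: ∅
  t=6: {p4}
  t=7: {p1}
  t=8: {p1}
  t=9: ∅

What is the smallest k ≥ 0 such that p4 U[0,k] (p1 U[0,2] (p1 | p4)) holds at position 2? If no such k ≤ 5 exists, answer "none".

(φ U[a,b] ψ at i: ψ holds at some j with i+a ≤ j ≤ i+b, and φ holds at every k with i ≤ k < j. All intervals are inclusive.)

Need earliest j ≥ 2 with (p1 U[0,2] (p1 | p4)), and p4 at every k in [2,j-1].
  j=2: rhs holds (empty prefix). k = 0.

0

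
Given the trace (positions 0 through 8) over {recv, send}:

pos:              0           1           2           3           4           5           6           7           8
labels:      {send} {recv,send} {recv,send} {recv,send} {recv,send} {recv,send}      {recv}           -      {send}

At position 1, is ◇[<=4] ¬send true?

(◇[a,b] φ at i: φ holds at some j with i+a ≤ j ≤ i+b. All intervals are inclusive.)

Does not hold

Check ¬send at each j in [1,5]:
  j=1: false
  j=2: false
  j=3: false
  j=4: false
  j=5: false
No position in the window satisfies it → formula fails.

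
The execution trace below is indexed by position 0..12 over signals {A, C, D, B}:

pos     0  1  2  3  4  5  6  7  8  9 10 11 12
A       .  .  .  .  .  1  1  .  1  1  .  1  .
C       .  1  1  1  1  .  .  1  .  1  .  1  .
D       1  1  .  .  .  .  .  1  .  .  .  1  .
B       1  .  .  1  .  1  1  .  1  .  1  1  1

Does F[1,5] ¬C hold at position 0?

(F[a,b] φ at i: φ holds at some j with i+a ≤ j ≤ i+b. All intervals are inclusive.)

Holds

Check ¬C at each j in [1,5]:
  j=1: false
  j=2: false
  j=3: false
  j=4: false
  j=5: true
Found at j=5 → formula holds.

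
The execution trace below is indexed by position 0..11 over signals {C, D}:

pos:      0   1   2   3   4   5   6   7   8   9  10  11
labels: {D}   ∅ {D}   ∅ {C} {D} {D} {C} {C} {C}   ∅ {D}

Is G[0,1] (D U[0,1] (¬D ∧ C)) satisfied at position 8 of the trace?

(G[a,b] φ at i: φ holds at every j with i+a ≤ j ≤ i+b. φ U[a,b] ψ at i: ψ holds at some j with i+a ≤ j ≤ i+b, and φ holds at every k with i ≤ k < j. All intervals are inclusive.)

Check (D U[0,1] (¬D ∧ C)) at every j in [8,9]:
  j=8: holds
  j=9: holds
All positions satisfy it → formula holds.

Yes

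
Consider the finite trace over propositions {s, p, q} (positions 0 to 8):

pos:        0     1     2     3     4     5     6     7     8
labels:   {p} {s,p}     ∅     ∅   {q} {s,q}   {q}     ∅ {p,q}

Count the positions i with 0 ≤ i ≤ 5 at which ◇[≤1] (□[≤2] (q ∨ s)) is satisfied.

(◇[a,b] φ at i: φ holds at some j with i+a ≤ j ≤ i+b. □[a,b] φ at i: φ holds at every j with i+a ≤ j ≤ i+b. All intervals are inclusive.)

Evaluate at each i in [0,5]:
  i=0: ✗ (none in [0,1])
  i=1: ✗ (none in [1,2])
  i=2: ✗ (none in [2,3])
  i=3: ✓ (witness j=4)
  i=4: ✓ (witness j=4)
  i=5: ✗ (none in [5,6])
Positions where it holds: {3, 4} → 2.

2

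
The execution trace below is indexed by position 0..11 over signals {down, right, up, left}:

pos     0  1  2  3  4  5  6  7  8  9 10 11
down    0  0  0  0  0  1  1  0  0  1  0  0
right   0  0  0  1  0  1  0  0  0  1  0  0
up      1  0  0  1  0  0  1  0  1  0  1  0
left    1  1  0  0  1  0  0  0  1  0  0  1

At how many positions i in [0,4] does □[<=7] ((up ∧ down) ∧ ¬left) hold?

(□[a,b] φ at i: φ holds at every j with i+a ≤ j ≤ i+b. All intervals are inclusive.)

Evaluate at each i in [0,4]:
  i=0: ✗ (fails at j=0)
  i=1: ✗ (fails at j=1)
  i=2: ✗ (fails at j=2)
  i=3: ✗ (fails at j=3)
  i=4: ✗ (fails at j=4)
Positions where it holds: {} → 0.

0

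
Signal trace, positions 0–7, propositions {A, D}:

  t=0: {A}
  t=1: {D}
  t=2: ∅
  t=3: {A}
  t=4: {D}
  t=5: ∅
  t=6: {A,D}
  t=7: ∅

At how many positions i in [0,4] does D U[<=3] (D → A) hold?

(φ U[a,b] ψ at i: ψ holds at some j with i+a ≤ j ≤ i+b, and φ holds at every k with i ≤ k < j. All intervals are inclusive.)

5

Evaluate at each i in [0,4]:
  i=0: ✓ (rhs at j=0)
  i=1: ✓ (rhs at j=2; lhs holds on [1,1])
  i=2: ✓ (rhs at j=2)
  i=3: ✓ (rhs at j=3)
  i=4: ✓ (rhs at j=5; lhs holds on [4,4])
Positions where it holds: {0, 1, 2, 3, 4} → 5.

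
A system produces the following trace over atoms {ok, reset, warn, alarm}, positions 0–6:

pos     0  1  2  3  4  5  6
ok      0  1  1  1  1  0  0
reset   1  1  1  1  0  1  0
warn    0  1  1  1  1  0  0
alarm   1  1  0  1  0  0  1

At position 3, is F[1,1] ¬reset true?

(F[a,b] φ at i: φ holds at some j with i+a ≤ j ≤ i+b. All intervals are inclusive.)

Yes

Check ¬reset at each j in [4,4]:
  j=4: true
Found at j=4 → formula holds.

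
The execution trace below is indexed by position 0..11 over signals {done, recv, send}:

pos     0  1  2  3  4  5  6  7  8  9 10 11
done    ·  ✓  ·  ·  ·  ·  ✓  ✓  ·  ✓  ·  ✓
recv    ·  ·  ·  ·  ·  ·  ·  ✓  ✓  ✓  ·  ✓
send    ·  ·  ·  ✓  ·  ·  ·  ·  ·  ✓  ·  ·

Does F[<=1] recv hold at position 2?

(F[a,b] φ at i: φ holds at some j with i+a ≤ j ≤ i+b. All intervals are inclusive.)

No

Check recv at each j in [2,3]:
  j=2: false
  j=3: false
No position in the window satisfies it → formula fails.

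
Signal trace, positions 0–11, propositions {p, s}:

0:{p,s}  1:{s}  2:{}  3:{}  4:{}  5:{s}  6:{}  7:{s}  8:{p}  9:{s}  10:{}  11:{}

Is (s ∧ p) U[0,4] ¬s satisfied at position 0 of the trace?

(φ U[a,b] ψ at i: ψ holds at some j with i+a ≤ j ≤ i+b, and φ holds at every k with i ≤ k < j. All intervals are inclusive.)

Need some j in [0,4] with ¬s, and (s ∧ p) at every k in [0,j-1].
  j=0: ¬s false.
  j=1: ¬s false.
  j=2: ¬s holds, but (s ∧ p) fails at k=1 → not this j.
  j=3: ¬s holds, but (s ∧ p) fails at k=1 → not this j.
  j=4: ¬s holds, but (s ∧ p) fails at k=1 → not this j.
No j in the window works → until fails.

False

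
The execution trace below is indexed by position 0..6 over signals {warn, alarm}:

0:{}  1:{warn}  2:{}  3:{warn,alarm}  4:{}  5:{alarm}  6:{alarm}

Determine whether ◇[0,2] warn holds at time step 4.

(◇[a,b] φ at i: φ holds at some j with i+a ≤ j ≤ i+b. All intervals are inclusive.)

Check warn at each j in [4,6]:
  j=4: false
  j=5: false
  j=6: false
No position in the window satisfies it → formula fails.

Does not hold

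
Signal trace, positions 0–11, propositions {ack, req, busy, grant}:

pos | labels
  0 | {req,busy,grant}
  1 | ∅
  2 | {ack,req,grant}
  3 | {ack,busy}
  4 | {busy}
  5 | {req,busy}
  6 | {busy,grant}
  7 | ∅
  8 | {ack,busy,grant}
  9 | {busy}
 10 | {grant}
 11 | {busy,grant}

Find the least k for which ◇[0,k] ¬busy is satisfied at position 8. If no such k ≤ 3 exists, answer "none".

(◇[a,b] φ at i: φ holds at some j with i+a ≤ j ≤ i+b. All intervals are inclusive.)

2

Scan j = 8,9,… for ¬busy:
  j=8: fails
  j=9: fails
  j=10: holds
First hit at j=10, so smallest k = 10-8 = 2.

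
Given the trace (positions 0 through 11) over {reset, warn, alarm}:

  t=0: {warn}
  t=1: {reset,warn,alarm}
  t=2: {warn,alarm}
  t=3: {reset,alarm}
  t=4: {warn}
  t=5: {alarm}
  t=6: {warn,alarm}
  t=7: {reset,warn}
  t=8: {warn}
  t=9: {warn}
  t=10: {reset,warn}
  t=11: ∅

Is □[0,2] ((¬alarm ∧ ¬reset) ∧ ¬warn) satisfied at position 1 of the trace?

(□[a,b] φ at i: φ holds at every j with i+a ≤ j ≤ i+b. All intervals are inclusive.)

Check ((¬alarm ∧ ¬reset) ∧ ¬warn) at every j in [1,3]:
  j=1: false
  j=2: false
  j=3: false
Fails at j=1 → formula fails.

False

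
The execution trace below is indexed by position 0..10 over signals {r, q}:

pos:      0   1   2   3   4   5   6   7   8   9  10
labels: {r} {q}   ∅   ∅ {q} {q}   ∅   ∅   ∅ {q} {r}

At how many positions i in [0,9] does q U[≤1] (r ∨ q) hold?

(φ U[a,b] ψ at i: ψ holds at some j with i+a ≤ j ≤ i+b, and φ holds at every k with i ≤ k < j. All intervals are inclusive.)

Evaluate at each i in [0,9]:
  i=0: ✓ (rhs at j=0)
  i=1: ✓ (rhs at j=1)
  i=2: ✗ (no rhs in [2,3])
  i=3: ✗ (lhs fails at k=3 before rhs at j=4)
  i=4: ✓ (rhs at j=4)
  i=5: ✓ (rhs at j=5)
  i=6: ✗ (no rhs in [6,7])
  i=7: ✗ (no rhs in [7,8])
  i=8: ✗ (lhs fails at k=8 before rhs at j=9)
  i=9: ✓ (rhs at j=9)
Positions where it holds: {0, 1, 4, 5, 9} → 5.

5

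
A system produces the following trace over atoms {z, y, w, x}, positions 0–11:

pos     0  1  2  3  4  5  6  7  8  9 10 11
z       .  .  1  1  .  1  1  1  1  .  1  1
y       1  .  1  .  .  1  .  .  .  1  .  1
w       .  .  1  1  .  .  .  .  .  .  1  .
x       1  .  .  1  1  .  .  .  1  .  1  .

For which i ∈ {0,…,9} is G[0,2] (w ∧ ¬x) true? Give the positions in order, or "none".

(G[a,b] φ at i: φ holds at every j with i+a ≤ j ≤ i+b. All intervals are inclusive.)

Evaluate at each i in [0,9]:
  i=0: ✗ (fails at j=0)
  i=1: ✗ (fails at j=1)
  i=2: ✗ (fails at j=3)
  i=3: ✗ (fails at j=3)
  i=4: ✗ (fails at j=4)
  i=5: ✗ (fails at j=5)
  i=6: ✗ (fails at j=6)
  i=7: ✗ (fails at j=7)
  i=8: ✗ (fails at j=8)
  i=9: ✗ (fails at j=9)

none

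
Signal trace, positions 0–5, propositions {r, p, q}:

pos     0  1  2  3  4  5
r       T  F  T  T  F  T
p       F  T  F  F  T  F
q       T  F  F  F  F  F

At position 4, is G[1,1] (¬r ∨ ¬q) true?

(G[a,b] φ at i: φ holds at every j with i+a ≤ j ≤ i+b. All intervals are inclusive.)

True

Check (¬r ∨ ¬q) at every j in [5,5]:
  j=5: true
All positions satisfy it → formula holds.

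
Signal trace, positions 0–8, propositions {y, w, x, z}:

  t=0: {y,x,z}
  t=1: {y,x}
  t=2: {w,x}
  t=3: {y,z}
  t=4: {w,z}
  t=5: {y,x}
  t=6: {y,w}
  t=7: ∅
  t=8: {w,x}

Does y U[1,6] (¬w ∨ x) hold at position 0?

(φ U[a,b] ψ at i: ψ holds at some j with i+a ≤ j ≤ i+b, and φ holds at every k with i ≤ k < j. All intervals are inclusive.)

Need some j in [1,6] with (¬w ∨ x), and y at every k in [0,j-1].
  j=1: (¬w ∨ x) holds; y holds at every k in [0,0] → satisfied.

Holds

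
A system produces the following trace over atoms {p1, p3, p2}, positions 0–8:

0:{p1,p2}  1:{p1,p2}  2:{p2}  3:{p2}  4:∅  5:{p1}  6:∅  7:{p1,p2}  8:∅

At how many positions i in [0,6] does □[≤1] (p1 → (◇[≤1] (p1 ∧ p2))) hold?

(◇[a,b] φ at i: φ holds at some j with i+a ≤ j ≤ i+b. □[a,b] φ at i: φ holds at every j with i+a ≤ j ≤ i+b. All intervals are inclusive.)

5

Evaluate at each i in [0,6]:
  i=0: ✓ (all of [0,1])
  i=1: ✓ (all of [1,2])
  i=2: ✓ (all of [2,3])
  i=3: ✓ (all of [3,4])
  i=4: ✗ (fails at j=5)
  i=5: ✗ (fails at j=5)
  i=6: ✓ (all of [6,7])
Positions where it holds: {0, 1, 2, 3, 6} → 5.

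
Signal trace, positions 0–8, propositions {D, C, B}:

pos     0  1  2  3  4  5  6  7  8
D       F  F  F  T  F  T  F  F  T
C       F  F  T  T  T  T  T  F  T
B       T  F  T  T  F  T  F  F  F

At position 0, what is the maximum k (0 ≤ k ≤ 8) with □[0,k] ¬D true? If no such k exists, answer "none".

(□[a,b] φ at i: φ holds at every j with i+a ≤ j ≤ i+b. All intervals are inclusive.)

2

¬D must hold from j=0 onward; find where it first fails.
  j=0: holds
  j=1: holds
  j=2: holds
  j=3: fails
Holds on [0,2], so largest k = 2.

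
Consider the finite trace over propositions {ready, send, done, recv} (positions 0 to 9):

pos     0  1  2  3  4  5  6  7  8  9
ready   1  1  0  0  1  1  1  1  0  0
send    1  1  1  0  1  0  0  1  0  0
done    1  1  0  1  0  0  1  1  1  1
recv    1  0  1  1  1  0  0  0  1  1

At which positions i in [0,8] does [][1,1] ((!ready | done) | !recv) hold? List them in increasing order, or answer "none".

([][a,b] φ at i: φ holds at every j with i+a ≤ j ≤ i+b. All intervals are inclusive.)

0, 1, 2, 4, 5, 6, 7, 8

Evaluate at each i in [0,8]:
  i=0: ✓ (all of [1,1])
  i=1: ✓ (all of [2,2])
  i=2: ✓ (all of [3,3])
  i=3: ✗ (fails at j=4)
  i=4: ✓ (all of [5,5])
  i=5: ✓ (all of [6,6])
  i=6: ✓ (all of [7,7])
  i=7: ✓ (all of [8,8])
  i=8: ✓ (all of [9,9])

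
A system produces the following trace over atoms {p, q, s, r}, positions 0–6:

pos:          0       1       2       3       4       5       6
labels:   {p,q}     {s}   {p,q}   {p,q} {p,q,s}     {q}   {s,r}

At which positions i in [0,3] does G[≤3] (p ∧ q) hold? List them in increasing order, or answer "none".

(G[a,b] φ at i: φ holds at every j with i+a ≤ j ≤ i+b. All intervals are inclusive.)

none

Evaluate at each i in [0,3]:
  i=0: ✗ (fails at j=1)
  i=1: ✗ (fails at j=1)
  i=2: ✗ (fails at j=5)
  i=3: ✗ (fails at j=5)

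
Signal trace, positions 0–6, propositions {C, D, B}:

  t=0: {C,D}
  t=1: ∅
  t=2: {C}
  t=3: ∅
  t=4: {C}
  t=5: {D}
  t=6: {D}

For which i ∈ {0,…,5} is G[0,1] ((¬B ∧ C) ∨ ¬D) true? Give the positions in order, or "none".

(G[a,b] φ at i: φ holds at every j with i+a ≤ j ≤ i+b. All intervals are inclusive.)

0, 1, 2, 3

Evaluate at each i in [0,5]:
  i=0: ✓ (all of [0,1])
  i=1: ✓ (all of [1,2])
  i=2: ✓ (all of [2,3])
  i=3: ✓ (all of [3,4])
  i=4: ✗ (fails at j=5)
  i=5: ✗ (fails at j=5)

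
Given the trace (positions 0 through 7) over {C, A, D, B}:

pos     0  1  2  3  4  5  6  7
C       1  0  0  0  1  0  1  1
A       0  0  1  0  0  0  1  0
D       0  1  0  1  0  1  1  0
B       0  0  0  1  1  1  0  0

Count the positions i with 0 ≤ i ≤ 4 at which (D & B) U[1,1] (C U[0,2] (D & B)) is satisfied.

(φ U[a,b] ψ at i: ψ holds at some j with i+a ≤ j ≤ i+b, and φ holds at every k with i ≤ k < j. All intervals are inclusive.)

1

Evaluate at each i in [0,4]:
  i=0: ✗ (no rhs in [1,1])
  i=1: ✗ (no rhs in [2,2])
  i=2: ✗ (lhs fails at k=2 before rhs at j=3)
  i=3: ✓ (rhs at j=4; lhs holds on [3,3])
  i=4: ✗ (lhs fails at k=4 before rhs at j=5)
Positions where it holds: {3} → 1.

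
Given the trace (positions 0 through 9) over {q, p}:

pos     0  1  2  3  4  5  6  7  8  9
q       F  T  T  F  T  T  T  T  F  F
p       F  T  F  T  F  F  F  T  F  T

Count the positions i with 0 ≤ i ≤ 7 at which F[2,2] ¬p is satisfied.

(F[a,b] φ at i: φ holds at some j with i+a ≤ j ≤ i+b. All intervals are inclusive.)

5

Evaluate at each i in [0,7]:
  i=0: ✓ (witness j=2)
  i=1: ✗ (none in [3,3])
  i=2: ✓ (witness j=4)
  i=3: ✓ (witness j=5)
  i=4: ✓ (witness j=6)
  i=5: ✗ (none in [7,7])
  i=6: ✓ (witness j=8)
  i=7: ✗ (none in [9,9])
Positions where it holds: {0, 2, 3, 4, 6} → 5.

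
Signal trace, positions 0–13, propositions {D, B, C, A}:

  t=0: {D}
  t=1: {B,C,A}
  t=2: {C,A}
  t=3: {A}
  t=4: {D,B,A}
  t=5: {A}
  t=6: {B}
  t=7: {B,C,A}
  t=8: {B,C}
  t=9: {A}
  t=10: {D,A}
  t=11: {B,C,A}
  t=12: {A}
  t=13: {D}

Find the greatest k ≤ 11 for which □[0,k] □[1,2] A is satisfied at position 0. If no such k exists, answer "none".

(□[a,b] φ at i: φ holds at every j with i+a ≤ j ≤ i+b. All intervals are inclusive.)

□[1,2] A must hold from j=0 onward; find where it first fails.
  j=0: holds
  j=1: holds
  j=2: holds
  j=3: holds
  j=4: fails
Holds on [0,3], so largest k = 3.

3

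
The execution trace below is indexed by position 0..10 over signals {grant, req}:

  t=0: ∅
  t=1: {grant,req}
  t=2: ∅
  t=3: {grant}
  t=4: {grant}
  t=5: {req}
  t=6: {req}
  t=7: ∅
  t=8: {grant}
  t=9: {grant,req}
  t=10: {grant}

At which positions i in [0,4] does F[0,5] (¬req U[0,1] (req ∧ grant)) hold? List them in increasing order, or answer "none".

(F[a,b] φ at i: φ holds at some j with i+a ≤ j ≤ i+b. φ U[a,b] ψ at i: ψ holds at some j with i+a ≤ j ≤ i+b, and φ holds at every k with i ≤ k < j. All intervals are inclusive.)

Evaluate at each i in [0,4]:
  i=0: ✓ (witness j=0)
  i=1: ✓ (witness j=1)
  i=2: ✗ (none in [2,7])
  i=3: ✓ (witness j=8)
  i=4: ✓ (witness j=8)

0, 1, 3, 4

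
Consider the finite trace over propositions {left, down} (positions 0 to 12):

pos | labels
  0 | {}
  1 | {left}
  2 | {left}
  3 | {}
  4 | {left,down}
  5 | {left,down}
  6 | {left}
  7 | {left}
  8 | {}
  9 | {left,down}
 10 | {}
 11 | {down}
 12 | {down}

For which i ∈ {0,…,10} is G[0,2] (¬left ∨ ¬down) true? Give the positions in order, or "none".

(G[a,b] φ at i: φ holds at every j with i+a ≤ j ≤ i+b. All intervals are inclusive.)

0, 1, 6, 10

Evaluate at each i in [0,10]:
  i=0: ✓ (all of [0,2])
  i=1: ✓ (all of [1,3])
  i=2: ✗ (fails at j=4)
  i=3: ✗ (fails at j=4)
  i=4: ✗ (fails at j=4)
  i=5: ✗ (fails at j=5)
  i=6: ✓ (all of [6,8])
  i=7: ✗ (fails at j=9)
  i=8: ✗ (fails at j=9)
  i=9: ✗ (fails at j=9)
  i=10: ✓ (all of [10,12])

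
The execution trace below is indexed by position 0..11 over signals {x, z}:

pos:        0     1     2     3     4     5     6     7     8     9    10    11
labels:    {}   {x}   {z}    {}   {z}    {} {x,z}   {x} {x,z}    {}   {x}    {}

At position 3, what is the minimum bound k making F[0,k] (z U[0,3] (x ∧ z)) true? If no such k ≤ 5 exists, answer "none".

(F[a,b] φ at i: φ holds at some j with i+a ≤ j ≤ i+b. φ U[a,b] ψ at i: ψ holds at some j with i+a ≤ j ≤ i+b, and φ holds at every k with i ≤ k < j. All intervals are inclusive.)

3

Scan j = 3,4,… for (z U[0,3] (x ∧ z)):
  j=3: fails
  j=4: fails
  j=5: fails
  j=6: holds
First hit at j=6, so smallest k = 6-3 = 3.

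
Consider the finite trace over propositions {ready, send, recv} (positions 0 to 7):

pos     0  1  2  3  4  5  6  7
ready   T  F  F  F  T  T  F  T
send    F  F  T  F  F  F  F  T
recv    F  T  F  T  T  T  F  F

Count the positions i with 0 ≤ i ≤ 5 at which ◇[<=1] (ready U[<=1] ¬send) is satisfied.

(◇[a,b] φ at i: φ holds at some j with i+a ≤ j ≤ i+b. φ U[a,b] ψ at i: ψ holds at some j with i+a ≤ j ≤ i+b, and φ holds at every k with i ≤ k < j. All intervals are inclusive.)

Evaluate at each i in [0,5]:
  i=0: ✓ (witness j=0)
  i=1: ✓ (witness j=1)
  i=2: ✓ (witness j=3)
  i=3: ✓ (witness j=3)
  i=4: ✓ (witness j=4)
  i=5: ✓ (witness j=5)
Positions where it holds: {0, 1, 2, 3, 4, 5} → 6.

6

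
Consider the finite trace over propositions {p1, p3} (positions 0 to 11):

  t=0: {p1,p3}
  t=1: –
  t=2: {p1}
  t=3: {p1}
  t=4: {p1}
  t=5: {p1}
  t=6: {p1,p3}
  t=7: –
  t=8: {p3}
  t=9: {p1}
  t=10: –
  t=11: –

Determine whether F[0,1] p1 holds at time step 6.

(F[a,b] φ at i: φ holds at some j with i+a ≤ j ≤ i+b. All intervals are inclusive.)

Check p1 at each j in [6,7]:
  j=6: true
  j=7: false
Found at j=6 → formula holds.

Holds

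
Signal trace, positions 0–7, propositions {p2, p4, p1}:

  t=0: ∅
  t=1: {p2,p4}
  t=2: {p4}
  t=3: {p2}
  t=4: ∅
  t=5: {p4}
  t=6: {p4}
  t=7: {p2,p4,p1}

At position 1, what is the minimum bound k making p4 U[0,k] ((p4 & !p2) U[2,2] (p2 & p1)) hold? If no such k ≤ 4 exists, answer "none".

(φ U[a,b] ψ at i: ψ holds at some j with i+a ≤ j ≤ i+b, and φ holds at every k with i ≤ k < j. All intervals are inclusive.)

none

Need earliest j ≥ 1 with ((p4 & !p2) U[2,2] (p2 & p1)), and p4 at every k in [1,j-1].
  j=1: rhs fails.
  j=2: rhs fails.
  j=3: rhs fails.
  j=4: rhs fails.
  j=5: rhs holds but lhs fails at k=3.
No witness within the range → none.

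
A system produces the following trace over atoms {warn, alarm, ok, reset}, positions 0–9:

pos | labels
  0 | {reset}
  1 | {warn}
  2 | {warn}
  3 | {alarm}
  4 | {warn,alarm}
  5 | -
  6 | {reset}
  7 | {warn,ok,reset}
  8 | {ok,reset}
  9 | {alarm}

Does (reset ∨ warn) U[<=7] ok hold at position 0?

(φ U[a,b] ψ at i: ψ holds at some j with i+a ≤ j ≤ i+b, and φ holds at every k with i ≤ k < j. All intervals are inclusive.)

Does not hold

Need some j in [0,7] with ok, and (reset ∨ warn) at every k in [0,j-1].
  j=0: ok false.
  j=1: ok false.
  j=2: ok false.
  j=3: ok false.
  j=4: ok false.
  j=5: ok false.
  j=6: ok false.
  j=7: ok holds, but (reset ∨ warn) fails at k=3 → not this j.
No j in the window works → until fails.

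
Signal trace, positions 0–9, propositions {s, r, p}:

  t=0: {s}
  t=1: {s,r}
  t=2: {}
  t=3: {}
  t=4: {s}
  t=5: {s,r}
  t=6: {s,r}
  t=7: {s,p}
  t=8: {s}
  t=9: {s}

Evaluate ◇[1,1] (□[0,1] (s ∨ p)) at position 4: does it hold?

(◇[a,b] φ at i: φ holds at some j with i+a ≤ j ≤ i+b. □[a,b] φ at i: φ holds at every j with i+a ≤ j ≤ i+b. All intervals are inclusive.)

Check □[0,1] (s ∨ p) at each j in [5,5]:
  j=5: holds on [5,6]
Found at j=5 → formula holds.

Holds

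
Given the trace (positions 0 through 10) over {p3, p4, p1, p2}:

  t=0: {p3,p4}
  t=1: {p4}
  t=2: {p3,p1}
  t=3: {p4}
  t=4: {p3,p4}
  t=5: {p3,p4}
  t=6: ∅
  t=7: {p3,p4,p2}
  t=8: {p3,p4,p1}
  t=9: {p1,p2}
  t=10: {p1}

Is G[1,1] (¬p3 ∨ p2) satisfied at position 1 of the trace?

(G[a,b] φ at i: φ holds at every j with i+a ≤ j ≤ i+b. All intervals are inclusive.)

Check (¬p3 ∨ p2) at every j in [2,2]:
  j=2: false
Fails at j=2 → formula fails.

Does not hold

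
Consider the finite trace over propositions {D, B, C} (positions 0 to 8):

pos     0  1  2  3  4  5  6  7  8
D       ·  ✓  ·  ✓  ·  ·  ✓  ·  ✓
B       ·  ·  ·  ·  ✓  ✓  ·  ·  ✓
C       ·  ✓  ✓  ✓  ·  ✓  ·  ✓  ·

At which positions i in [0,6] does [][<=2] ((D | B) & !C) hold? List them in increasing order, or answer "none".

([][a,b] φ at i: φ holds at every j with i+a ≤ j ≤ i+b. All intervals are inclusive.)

none

Evaluate at each i in [0,6]:
  i=0: ✗ (fails at j=0)
  i=1: ✗ (fails at j=1)
  i=2: ✗ (fails at j=2)
  i=3: ✗ (fails at j=3)
  i=4: ✗ (fails at j=5)
  i=5: ✗ (fails at j=5)
  i=6: ✗ (fails at j=7)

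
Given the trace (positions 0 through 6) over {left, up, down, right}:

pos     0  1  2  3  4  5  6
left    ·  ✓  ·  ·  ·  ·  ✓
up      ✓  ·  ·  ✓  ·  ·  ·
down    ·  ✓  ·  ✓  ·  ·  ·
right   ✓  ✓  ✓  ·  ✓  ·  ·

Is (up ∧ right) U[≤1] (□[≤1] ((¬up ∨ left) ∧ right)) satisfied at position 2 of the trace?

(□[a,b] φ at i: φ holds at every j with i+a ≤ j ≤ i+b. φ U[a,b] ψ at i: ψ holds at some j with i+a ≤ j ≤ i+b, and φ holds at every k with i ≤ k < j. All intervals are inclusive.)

Need some j in [2,3] with □[≤1] ((¬up ∨ left) ∧ right), and (up ∧ right) at every k in [2,j-1].
  j=2: □[≤1] ((¬up ∨ left) ∧ right) — fails at 3.
  j=3: □[≤1] ((¬up ∨ left) ∧ right) — fails at 3.
No j in the window works → until fails.

False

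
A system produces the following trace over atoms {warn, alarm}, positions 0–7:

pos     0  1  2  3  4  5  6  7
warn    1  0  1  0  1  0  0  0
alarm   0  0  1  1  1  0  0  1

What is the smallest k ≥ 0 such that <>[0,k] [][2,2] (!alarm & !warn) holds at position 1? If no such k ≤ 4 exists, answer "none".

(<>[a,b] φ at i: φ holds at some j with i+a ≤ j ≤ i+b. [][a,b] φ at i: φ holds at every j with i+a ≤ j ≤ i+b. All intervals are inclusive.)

2

Scan j = 1,2,… for [][2,2] (!alarm & !warn):
  j=1: fails
  j=2: fails
  j=3: holds
First hit at j=3, so smallest k = 3-1 = 2.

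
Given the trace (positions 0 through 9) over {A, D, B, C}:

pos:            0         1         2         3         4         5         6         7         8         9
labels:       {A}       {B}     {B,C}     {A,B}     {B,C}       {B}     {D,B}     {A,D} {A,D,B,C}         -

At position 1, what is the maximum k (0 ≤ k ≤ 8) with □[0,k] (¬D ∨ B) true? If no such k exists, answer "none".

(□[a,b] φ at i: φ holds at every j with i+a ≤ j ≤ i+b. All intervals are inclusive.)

5

(¬D ∨ B) must hold from j=1 onward; find where it first fails.
  j=1: holds
  j=2: holds
  j=3: holds
  j=4: holds
  j=5: holds
  j=6: holds
  j=7: fails
Holds on [1,6], so largest k = 5.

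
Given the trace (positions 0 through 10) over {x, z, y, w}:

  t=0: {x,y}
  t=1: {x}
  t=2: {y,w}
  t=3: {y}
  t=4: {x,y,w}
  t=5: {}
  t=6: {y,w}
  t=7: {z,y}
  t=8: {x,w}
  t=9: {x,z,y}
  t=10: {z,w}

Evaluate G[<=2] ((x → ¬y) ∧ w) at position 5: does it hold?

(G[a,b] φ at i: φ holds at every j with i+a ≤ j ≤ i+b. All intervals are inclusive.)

Check ((x → ¬y) ∧ w) at every j in [5,7]:
  j=5: false
  j=6: true
  j=7: false
Fails at j=5 → formula fails.

No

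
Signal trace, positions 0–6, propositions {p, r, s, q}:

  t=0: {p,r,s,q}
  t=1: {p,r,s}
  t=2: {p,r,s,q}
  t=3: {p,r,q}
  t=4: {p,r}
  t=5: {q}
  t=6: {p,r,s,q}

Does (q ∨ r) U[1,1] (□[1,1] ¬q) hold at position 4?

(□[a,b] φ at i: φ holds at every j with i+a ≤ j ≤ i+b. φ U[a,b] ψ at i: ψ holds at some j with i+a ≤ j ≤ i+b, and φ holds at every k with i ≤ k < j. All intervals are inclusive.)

No

Need some j in [5,5] with □[1,1] ¬q, and (q ∨ r) at every k in [4,j-1].
  j=5: □[1,1] ¬q — fails at 6.
No j in the window works → until fails.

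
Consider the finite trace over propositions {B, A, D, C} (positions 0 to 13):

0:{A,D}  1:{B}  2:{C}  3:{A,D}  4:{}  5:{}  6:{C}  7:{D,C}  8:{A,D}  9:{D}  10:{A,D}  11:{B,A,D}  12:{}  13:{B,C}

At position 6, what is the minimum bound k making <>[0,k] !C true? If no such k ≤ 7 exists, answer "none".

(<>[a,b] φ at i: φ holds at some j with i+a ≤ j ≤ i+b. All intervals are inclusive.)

Scan j = 6,7,… for !C:
  j=6: fails
  j=7: fails
  j=8: holds
First hit at j=8, so smallest k = 8-6 = 2.

2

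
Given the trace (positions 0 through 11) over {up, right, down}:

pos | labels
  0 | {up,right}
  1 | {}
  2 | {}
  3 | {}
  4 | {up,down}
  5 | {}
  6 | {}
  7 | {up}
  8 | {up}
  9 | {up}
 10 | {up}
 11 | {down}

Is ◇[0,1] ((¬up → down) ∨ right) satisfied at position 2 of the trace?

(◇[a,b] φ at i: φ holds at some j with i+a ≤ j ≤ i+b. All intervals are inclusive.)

False

Check ((¬up → down) ∨ right) at each j in [2,3]:
  j=2: false
  j=3: false
No position in the window satisfies it → formula fails.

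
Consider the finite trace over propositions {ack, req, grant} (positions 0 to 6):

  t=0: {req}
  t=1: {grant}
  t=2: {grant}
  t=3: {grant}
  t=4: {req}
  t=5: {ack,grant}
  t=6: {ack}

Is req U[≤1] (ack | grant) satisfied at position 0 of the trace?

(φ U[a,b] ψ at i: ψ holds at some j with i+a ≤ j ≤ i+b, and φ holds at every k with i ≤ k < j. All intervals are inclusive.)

Yes

Need some j in [0,1] with (ack | grant), and req at every k in [0,j-1].
  j=0: (ack | grant) false.
  j=1: (ack | grant) holds; req holds at every k in [0,0] → satisfied.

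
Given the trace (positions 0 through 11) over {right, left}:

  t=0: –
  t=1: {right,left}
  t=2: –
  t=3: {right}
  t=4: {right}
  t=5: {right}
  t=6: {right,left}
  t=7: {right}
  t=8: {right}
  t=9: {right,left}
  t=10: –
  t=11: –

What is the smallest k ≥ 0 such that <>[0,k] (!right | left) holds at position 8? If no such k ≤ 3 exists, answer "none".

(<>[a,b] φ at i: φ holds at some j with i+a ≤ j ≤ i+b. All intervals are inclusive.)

Scan j = 8,9,… for (!right | left):
  j=8: fails
  j=9: holds
First hit at j=9, so smallest k = 9-8 = 1.

1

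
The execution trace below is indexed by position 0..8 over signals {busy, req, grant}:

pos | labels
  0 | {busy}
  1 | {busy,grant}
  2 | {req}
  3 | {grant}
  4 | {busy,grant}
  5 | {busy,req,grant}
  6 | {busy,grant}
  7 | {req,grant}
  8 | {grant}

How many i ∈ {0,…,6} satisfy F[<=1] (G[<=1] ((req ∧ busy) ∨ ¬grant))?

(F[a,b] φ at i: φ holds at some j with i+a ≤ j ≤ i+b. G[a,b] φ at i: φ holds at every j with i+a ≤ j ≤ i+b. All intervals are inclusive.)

0

Evaluate at each i in [0,6]:
  i=0: ✗ (none in [0,1])
  i=1: ✗ (none in [1,2])
  i=2: ✗ (none in [2,3])
  i=3: ✗ (none in [3,4])
  i=4: ✗ (none in [4,5])
  i=5: ✗ (none in [5,6])
  i=6: ✗ (none in [6,7])
Positions where it holds: {} → 0.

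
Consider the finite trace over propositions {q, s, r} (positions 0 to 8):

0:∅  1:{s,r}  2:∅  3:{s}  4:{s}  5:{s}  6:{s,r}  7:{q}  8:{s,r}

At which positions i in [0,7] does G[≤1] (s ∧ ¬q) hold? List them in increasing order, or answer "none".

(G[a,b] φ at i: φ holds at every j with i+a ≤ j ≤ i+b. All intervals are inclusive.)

3, 4, 5

Evaluate at each i in [0,7]:
  i=0: ✗ (fails at j=0)
  i=1: ✗ (fails at j=2)
  i=2: ✗ (fails at j=2)
  i=3: ✓ (all of [3,4])
  i=4: ✓ (all of [4,5])
  i=5: ✓ (all of [5,6])
  i=6: ✗ (fails at j=7)
  i=7: ✗ (fails at j=7)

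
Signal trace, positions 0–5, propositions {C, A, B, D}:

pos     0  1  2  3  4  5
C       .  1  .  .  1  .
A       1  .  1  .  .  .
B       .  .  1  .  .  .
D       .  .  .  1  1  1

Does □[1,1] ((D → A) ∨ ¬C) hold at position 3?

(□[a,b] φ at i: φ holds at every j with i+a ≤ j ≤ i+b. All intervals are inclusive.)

No

Check ((D → A) ∨ ¬C) at every j in [4,4]:
  j=4: false
Fails at j=4 → formula fails.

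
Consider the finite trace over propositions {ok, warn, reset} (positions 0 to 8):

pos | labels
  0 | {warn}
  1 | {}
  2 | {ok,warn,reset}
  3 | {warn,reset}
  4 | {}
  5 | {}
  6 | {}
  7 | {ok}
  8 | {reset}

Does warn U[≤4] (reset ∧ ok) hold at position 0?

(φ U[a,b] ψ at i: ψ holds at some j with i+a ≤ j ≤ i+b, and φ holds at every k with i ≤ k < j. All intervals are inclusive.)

False

Need some j in [0,4] with (reset ∧ ok), and warn at every k in [0,j-1].
  j=0: (reset ∧ ok) false.
  j=1: (reset ∧ ok) false.
  j=2: (reset ∧ ok) holds, but warn fails at k=1 → not this j.
  j=3: (reset ∧ ok) false.
  j=4: (reset ∧ ok) false.
No j in the window works → until fails.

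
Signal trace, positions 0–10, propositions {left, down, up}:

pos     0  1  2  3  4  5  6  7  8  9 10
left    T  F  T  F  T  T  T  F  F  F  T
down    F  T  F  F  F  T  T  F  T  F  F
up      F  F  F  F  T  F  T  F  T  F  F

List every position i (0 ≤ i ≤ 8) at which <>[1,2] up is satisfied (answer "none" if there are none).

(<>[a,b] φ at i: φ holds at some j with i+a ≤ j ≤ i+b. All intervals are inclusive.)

Evaluate at each i in [0,8]:
  i=0: ✗ (none in [1,2])
  i=1: ✗ (none in [2,3])
  i=2: ✓ (witness j=4)
  i=3: ✓ (witness j=4)
  i=4: ✓ (witness j=6)
  i=5: ✓ (witness j=6)
  i=6: ✓ (witness j=8)
  i=7: ✓ (witness j=8)
  i=8: ✗ (none in [9,10])

2, 3, 4, 5, 6, 7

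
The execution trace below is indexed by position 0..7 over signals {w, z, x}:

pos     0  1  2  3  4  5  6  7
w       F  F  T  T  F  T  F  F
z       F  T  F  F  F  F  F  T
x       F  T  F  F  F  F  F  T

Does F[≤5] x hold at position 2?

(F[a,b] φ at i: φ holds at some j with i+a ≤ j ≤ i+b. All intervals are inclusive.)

Check x at each j in [2,7]:
  j=2: false
  j=3: false
  j=4: false
  j=5: false
  j=6: false
  j=7: true
Found at j=7 → formula holds.

Yes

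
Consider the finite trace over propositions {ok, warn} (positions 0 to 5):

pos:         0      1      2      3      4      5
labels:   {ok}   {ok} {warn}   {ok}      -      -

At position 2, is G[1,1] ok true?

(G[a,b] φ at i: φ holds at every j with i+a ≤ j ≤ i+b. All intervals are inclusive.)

Check ok at every j in [3,3]:
  j=3: true
All positions satisfy it → formula holds.

True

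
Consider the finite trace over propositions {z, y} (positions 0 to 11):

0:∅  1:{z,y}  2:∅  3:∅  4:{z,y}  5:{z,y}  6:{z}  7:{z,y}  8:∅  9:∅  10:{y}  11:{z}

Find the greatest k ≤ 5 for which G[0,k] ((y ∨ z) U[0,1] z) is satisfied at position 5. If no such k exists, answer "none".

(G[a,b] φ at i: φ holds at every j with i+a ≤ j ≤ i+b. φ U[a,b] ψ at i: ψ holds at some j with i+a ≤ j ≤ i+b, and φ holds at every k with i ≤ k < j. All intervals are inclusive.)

((y ∨ z) U[0,1] z) must hold from j=5 onward; find where it first fails.
  j=5: holds
  j=6: holds
  j=7: holds
  j=8: fails
Holds on [5,7], so largest k = 2.

2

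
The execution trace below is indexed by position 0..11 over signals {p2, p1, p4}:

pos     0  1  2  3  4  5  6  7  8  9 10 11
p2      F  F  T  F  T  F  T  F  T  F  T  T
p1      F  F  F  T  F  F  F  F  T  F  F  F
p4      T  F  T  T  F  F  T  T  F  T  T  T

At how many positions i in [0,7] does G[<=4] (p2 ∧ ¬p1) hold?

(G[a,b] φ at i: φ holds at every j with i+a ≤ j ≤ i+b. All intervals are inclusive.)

Evaluate at each i in [0,7]:
  i=0: ✗ (fails at j=0)
  i=1: ✗ (fails at j=1)
  i=2: ✗ (fails at j=3)
  i=3: ✗ (fails at j=3)
  i=4: ✗ (fails at j=5)
  i=5: ✗ (fails at j=5)
  i=6: ✗ (fails at j=7)
  i=7: ✗ (fails at j=7)
Positions where it holds: {} → 0.

0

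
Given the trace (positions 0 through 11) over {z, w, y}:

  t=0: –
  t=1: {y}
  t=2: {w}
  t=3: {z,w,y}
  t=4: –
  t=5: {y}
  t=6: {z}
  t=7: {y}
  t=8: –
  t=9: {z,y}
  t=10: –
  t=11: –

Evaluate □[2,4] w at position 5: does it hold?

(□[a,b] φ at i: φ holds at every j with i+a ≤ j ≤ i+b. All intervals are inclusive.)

Check w at every j in [7,9]:
  j=7: false
  j=8: false
  j=9: false
Fails at j=7 → formula fails.

Does not hold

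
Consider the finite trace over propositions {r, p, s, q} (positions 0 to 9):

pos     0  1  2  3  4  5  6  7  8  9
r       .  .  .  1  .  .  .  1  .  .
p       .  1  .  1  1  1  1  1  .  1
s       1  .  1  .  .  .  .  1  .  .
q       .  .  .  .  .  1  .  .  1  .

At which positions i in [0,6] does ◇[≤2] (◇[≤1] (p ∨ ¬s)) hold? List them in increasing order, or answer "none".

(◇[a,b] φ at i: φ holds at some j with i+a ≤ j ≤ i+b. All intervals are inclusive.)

Evaluate at each i in [0,6]:
  i=0: ✓ (witness j=0)
  i=1: ✓ (witness j=1)
  i=2: ✓ (witness j=2)
  i=3: ✓ (witness j=3)
  i=4: ✓ (witness j=4)
  i=5: ✓ (witness j=5)
  i=6: ✓ (witness j=6)

0, 1, 2, 3, 4, 5, 6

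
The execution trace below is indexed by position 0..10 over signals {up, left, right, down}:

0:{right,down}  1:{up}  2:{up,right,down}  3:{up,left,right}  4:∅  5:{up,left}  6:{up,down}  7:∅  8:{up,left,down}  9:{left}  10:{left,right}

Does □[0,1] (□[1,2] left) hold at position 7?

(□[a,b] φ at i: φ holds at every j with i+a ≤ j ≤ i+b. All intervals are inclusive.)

True

Check □[1,2] left at every j in [7,8]:
  j=7: holds on [8,9]
  j=8: holds on [9,10]
All positions satisfy it → formula holds.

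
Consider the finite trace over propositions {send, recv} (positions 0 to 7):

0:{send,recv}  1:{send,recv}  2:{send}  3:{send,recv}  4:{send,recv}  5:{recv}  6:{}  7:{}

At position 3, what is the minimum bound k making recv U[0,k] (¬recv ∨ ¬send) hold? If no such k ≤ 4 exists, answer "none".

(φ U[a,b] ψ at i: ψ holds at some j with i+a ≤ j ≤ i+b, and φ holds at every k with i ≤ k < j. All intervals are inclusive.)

2

Need earliest j ≥ 3 with (¬recv ∨ ¬send), and recv at every k in [3,j-1].
  j=3: rhs fails.
  j=4: rhs fails.
  j=5: rhs holds; lhs holds on [3,4]. k = 2.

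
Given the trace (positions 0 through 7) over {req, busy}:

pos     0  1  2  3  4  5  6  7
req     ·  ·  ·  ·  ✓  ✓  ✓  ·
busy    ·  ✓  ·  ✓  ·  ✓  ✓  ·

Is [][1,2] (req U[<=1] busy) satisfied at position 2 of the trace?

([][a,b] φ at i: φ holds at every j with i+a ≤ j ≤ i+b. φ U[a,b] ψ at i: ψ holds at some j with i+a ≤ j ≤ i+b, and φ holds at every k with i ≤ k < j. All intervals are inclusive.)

Check (req U[<=1] busy) at every j in [3,4]:
  j=3: holds
  j=4: holds
All positions satisfy it → formula holds.

Yes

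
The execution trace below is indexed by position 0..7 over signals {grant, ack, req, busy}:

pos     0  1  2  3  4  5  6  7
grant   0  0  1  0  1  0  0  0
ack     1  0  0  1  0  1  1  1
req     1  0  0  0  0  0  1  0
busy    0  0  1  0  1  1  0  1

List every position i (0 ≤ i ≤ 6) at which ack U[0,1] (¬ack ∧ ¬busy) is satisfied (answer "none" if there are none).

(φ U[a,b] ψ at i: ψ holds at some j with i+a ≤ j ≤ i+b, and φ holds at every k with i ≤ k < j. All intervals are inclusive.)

0, 1

Evaluate at each i in [0,6]:
  i=0: ✓ (rhs at j=1; lhs holds on [0,0])
  i=1: ✓ (rhs at j=1)
  i=2: ✗ (no rhs in [2,3])
  i=3: ✗ (no rhs in [3,4])
  i=4: ✗ (no rhs in [4,5])
  i=5: ✗ (no rhs in [5,6])
  i=6: ✗ (no rhs in [6,7])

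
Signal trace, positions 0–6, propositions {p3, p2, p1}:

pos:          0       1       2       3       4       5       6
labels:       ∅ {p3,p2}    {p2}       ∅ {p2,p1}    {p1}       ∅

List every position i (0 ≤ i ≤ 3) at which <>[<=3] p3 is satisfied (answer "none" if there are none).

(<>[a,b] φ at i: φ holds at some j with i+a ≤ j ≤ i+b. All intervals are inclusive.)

Evaluate at each i in [0,3]:
  i=0: ✓ (witness j=1)
  i=1: ✓ (witness j=1)
  i=2: ✗ (none in [2,5])
  i=3: ✗ (none in [3,6])

0, 1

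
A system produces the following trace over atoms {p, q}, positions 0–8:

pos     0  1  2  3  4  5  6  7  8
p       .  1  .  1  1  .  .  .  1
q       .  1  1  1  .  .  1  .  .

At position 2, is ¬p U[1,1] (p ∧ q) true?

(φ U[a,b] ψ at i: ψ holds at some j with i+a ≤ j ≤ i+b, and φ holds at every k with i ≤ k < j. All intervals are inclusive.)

Need some j in [3,3] with (p ∧ q), and ¬p at every k in [2,j-1].
  j=3: (p ∧ q) holds; ¬p holds at every k in [2,2] → satisfied.

True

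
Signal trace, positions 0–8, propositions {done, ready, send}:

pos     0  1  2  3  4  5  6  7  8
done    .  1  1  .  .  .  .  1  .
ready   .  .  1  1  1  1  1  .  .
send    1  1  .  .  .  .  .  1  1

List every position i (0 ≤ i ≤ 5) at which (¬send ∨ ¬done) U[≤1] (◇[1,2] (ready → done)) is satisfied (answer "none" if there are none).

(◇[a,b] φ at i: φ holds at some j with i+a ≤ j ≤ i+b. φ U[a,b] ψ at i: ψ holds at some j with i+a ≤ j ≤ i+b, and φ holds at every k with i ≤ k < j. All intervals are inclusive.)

0, 1, 4, 5

Evaluate at each i in [0,5]:
  i=0: ✓ (rhs at j=0)
  i=1: ✓ (rhs at j=1)
  i=2: ✗ (no rhs in [2,3])
  i=3: ✗ (no rhs in [3,4])
  i=4: ✓ (rhs at j=5; lhs holds on [4,4])
  i=5: ✓ (rhs at j=5)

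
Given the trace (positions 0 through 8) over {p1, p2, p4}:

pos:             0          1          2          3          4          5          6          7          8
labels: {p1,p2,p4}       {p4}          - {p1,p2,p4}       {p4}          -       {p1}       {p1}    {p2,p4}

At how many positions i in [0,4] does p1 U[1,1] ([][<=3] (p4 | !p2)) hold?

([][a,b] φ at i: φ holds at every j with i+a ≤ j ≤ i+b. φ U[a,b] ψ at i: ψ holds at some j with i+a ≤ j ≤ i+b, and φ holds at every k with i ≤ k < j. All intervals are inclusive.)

2

Evaluate at each i in [0,4]:
  i=0: ✓ (rhs at j=1; lhs holds on [0,0])
  i=1: ✗ (lhs fails at k=1 before rhs at j=2)
  i=2: ✗ (lhs fails at k=2 before rhs at j=3)
  i=3: ✓ (rhs at j=4; lhs holds on [3,3])
  i=4: ✗ (lhs fails at k=4 before rhs at j=5)
Positions where it holds: {0, 3} → 2.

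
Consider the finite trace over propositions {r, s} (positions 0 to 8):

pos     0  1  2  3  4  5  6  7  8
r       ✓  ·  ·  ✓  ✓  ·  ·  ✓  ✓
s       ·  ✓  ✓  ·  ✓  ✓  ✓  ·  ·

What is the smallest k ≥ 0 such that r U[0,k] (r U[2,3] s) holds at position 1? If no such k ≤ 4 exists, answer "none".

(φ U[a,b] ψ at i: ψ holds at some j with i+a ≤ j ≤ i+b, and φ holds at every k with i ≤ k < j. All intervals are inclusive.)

Need earliest j ≥ 1 with (r U[2,3] s), and r at every k in [1,j-1].
  j=1: rhs fails.
  j=2: rhs fails.
  j=3: rhs holds but lhs fails at k=1.
  j=4: rhs fails.
  j=5: rhs fails.
No witness within the range → none.

none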